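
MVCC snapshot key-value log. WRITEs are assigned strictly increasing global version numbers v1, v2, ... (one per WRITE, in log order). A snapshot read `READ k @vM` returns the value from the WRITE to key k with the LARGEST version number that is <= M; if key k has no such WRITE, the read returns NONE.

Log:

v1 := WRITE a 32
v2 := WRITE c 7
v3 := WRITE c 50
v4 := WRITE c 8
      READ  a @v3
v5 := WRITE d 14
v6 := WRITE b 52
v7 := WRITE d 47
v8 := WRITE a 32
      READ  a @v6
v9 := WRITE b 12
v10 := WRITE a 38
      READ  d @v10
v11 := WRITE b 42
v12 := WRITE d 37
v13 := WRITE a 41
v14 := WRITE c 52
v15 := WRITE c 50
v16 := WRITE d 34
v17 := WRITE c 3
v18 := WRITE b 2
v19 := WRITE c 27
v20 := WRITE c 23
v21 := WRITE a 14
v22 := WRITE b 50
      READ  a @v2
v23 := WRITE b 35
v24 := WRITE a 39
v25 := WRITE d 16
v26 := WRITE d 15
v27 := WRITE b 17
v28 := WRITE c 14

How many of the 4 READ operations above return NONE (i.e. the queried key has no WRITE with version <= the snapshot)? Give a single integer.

v1: WRITE a=32  (a history now [(1, 32)])
v2: WRITE c=7  (c history now [(2, 7)])
v3: WRITE c=50  (c history now [(2, 7), (3, 50)])
v4: WRITE c=8  (c history now [(2, 7), (3, 50), (4, 8)])
READ a @v3: history=[(1, 32)] -> pick v1 -> 32
v5: WRITE d=14  (d history now [(5, 14)])
v6: WRITE b=52  (b history now [(6, 52)])
v7: WRITE d=47  (d history now [(5, 14), (7, 47)])
v8: WRITE a=32  (a history now [(1, 32), (8, 32)])
READ a @v6: history=[(1, 32), (8, 32)] -> pick v1 -> 32
v9: WRITE b=12  (b history now [(6, 52), (9, 12)])
v10: WRITE a=38  (a history now [(1, 32), (8, 32), (10, 38)])
READ d @v10: history=[(5, 14), (7, 47)] -> pick v7 -> 47
v11: WRITE b=42  (b history now [(6, 52), (9, 12), (11, 42)])
v12: WRITE d=37  (d history now [(5, 14), (7, 47), (12, 37)])
v13: WRITE a=41  (a history now [(1, 32), (8, 32), (10, 38), (13, 41)])
v14: WRITE c=52  (c history now [(2, 7), (3, 50), (4, 8), (14, 52)])
v15: WRITE c=50  (c history now [(2, 7), (3, 50), (4, 8), (14, 52), (15, 50)])
v16: WRITE d=34  (d history now [(5, 14), (7, 47), (12, 37), (16, 34)])
v17: WRITE c=3  (c history now [(2, 7), (3, 50), (4, 8), (14, 52), (15, 50), (17, 3)])
v18: WRITE b=2  (b history now [(6, 52), (9, 12), (11, 42), (18, 2)])
v19: WRITE c=27  (c history now [(2, 7), (3, 50), (4, 8), (14, 52), (15, 50), (17, 3), (19, 27)])
v20: WRITE c=23  (c history now [(2, 7), (3, 50), (4, 8), (14, 52), (15, 50), (17, 3), (19, 27), (20, 23)])
v21: WRITE a=14  (a history now [(1, 32), (8, 32), (10, 38), (13, 41), (21, 14)])
v22: WRITE b=50  (b history now [(6, 52), (9, 12), (11, 42), (18, 2), (22, 50)])
READ a @v2: history=[(1, 32), (8, 32), (10, 38), (13, 41), (21, 14)] -> pick v1 -> 32
v23: WRITE b=35  (b history now [(6, 52), (9, 12), (11, 42), (18, 2), (22, 50), (23, 35)])
v24: WRITE a=39  (a history now [(1, 32), (8, 32), (10, 38), (13, 41), (21, 14), (24, 39)])
v25: WRITE d=16  (d history now [(5, 14), (7, 47), (12, 37), (16, 34), (25, 16)])
v26: WRITE d=15  (d history now [(5, 14), (7, 47), (12, 37), (16, 34), (25, 16), (26, 15)])
v27: WRITE b=17  (b history now [(6, 52), (9, 12), (11, 42), (18, 2), (22, 50), (23, 35), (27, 17)])
v28: WRITE c=14  (c history now [(2, 7), (3, 50), (4, 8), (14, 52), (15, 50), (17, 3), (19, 27), (20, 23), (28, 14)])
Read results in order: ['32', '32', '47', '32']
NONE count = 0

Answer: 0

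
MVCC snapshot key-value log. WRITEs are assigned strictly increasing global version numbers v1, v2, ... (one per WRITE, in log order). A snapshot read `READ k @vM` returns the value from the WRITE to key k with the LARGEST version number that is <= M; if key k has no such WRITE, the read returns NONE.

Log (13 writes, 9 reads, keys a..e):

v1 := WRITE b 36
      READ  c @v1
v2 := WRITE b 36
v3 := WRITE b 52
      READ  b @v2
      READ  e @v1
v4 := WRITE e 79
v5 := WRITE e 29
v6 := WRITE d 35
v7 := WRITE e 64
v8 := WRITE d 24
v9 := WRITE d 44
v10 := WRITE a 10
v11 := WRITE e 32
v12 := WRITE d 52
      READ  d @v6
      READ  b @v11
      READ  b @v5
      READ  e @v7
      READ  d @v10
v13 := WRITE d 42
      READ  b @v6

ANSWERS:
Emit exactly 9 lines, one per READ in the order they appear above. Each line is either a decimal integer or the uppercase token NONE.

Answer: NONE
36
NONE
35
52
52
64
44
52

Derivation:
v1: WRITE b=36  (b history now [(1, 36)])
READ c @v1: history=[] -> no version <= 1 -> NONE
v2: WRITE b=36  (b history now [(1, 36), (2, 36)])
v3: WRITE b=52  (b history now [(1, 36), (2, 36), (3, 52)])
READ b @v2: history=[(1, 36), (2, 36), (3, 52)] -> pick v2 -> 36
READ e @v1: history=[] -> no version <= 1 -> NONE
v4: WRITE e=79  (e history now [(4, 79)])
v5: WRITE e=29  (e history now [(4, 79), (5, 29)])
v6: WRITE d=35  (d history now [(6, 35)])
v7: WRITE e=64  (e history now [(4, 79), (5, 29), (7, 64)])
v8: WRITE d=24  (d history now [(6, 35), (8, 24)])
v9: WRITE d=44  (d history now [(6, 35), (8, 24), (9, 44)])
v10: WRITE a=10  (a history now [(10, 10)])
v11: WRITE e=32  (e history now [(4, 79), (5, 29), (7, 64), (11, 32)])
v12: WRITE d=52  (d history now [(6, 35), (8, 24), (9, 44), (12, 52)])
READ d @v6: history=[(6, 35), (8, 24), (9, 44), (12, 52)] -> pick v6 -> 35
READ b @v11: history=[(1, 36), (2, 36), (3, 52)] -> pick v3 -> 52
READ b @v5: history=[(1, 36), (2, 36), (3, 52)] -> pick v3 -> 52
READ e @v7: history=[(4, 79), (5, 29), (7, 64), (11, 32)] -> pick v7 -> 64
READ d @v10: history=[(6, 35), (8, 24), (9, 44), (12, 52)] -> pick v9 -> 44
v13: WRITE d=42  (d history now [(6, 35), (8, 24), (9, 44), (12, 52), (13, 42)])
READ b @v6: history=[(1, 36), (2, 36), (3, 52)] -> pick v3 -> 52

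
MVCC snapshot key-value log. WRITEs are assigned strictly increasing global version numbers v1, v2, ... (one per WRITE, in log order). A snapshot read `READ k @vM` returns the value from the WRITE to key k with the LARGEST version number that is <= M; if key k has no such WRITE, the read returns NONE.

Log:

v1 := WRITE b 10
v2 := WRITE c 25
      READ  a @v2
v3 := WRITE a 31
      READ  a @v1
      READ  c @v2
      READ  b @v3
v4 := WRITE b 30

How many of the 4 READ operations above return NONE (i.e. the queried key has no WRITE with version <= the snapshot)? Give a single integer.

v1: WRITE b=10  (b history now [(1, 10)])
v2: WRITE c=25  (c history now [(2, 25)])
READ a @v2: history=[] -> no version <= 2 -> NONE
v3: WRITE a=31  (a history now [(3, 31)])
READ a @v1: history=[(3, 31)] -> no version <= 1 -> NONE
READ c @v2: history=[(2, 25)] -> pick v2 -> 25
READ b @v3: history=[(1, 10)] -> pick v1 -> 10
v4: WRITE b=30  (b history now [(1, 10), (4, 30)])
Read results in order: ['NONE', 'NONE', '25', '10']
NONE count = 2

Answer: 2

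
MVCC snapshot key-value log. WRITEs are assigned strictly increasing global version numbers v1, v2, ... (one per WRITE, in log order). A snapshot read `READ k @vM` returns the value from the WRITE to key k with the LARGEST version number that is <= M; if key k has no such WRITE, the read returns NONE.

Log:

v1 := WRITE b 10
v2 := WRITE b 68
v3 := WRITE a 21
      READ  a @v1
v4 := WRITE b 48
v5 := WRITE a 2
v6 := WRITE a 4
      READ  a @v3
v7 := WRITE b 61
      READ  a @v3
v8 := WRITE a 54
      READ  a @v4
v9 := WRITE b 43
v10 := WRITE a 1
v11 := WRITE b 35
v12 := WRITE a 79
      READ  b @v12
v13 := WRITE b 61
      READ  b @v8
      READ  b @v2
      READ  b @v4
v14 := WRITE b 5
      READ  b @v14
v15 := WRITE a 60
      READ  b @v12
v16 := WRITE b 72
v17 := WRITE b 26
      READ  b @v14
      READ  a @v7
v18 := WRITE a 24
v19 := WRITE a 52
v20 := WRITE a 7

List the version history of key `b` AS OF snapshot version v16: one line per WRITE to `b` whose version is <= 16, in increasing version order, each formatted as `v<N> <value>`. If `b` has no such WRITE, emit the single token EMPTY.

Scan writes for key=b with version <= 16:
  v1 WRITE b 10 -> keep
  v2 WRITE b 68 -> keep
  v3 WRITE a 21 -> skip
  v4 WRITE b 48 -> keep
  v5 WRITE a 2 -> skip
  v6 WRITE a 4 -> skip
  v7 WRITE b 61 -> keep
  v8 WRITE a 54 -> skip
  v9 WRITE b 43 -> keep
  v10 WRITE a 1 -> skip
  v11 WRITE b 35 -> keep
  v12 WRITE a 79 -> skip
  v13 WRITE b 61 -> keep
  v14 WRITE b 5 -> keep
  v15 WRITE a 60 -> skip
  v16 WRITE b 72 -> keep
  v17 WRITE b 26 -> drop (> snap)
  v18 WRITE a 24 -> skip
  v19 WRITE a 52 -> skip
  v20 WRITE a 7 -> skip
Collected: [(1, 10), (2, 68), (4, 48), (7, 61), (9, 43), (11, 35), (13, 61), (14, 5), (16, 72)]

Answer: v1 10
v2 68
v4 48
v7 61
v9 43
v11 35
v13 61
v14 5
v16 72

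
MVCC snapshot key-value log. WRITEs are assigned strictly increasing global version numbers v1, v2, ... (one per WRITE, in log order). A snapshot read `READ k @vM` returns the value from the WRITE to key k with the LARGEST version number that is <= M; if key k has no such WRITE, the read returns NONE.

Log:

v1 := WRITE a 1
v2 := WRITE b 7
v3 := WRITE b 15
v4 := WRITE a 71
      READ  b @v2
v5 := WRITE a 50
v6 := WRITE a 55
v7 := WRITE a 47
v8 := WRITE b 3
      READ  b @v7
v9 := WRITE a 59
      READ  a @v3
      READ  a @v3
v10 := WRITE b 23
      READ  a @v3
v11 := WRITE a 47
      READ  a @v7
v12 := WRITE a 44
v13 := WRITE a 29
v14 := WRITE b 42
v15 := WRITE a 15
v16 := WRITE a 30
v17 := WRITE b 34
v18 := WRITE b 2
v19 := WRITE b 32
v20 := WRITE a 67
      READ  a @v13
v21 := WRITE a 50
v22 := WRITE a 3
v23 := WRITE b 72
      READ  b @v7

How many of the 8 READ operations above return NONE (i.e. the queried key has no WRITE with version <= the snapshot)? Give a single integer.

Answer: 0

Derivation:
v1: WRITE a=1  (a history now [(1, 1)])
v2: WRITE b=7  (b history now [(2, 7)])
v3: WRITE b=15  (b history now [(2, 7), (3, 15)])
v4: WRITE a=71  (a history now [(1, 1), (4, 71)])
READ b @v2: history=[(2, 7), (3, 15)] -> pick v2 -> 7
v5: WRITE a=50  (a history now [(1, 1), (4, 71), (5, 50)])
v6: WRITE a=55  (a history now [(1, 1), (4, 71), (5, 50), (6, 55)])
v7: WRITE a=47  (a history now [(1, 1), (4, 71), (5, 50), (6, 55), (7, 47)])
v8: WRITE b=3  (b history now [(2, 7), (3, 15), (8, 3)])
READ b @v7: history=[(2, 7), (3, 15), (8, 3)] -> pick v3 -> 15
v9: WRITE a=59  (a history now [(1, 1), (4, 71), (5, 50), (6, 55), (7, 47), (9, 59)])
READ a @v3: history=[(1, 1), (4, 71), (5, 50), (6, 55), (7, 47), (9, 59)] -> pick v1 -> 1
READ a @v3: history=[(1, 1), (4, 71), (5, 50), (6, 55), (7, 47), (9, 59)] -> pick v1 -> 1
v10: WRITE b=23  (b history now [(2, 7), (3, 15), (8, 3), (10, 23)])
READ a @v3: history=[(1, 1), (4, 71), (5, 50), (6, 55), (7, 47), (9, 59)] -> pick v1 -> 1
v11: WRITE a=47  (a history now [(1, 1), (4, 71), (5, 50), (6, 55), (7, 47), (9, 59), (11, 47)])
READ a @v7: history=[(1, 1), (4, 71), (5, 50), (6, 55), (7, 47), (9, 59), (11, 47)] -> pick v7 -> 47
v12: WRITE a=44  (a history now [(1, 1), (4, 71), (5, 50), (6, 55), (7, 47), (9, 59), (11, 47), (12, 44)])
v13: WRITE a=29  (a history now [(1, 1), (4, 71), (5, 50), (6, 55), (7, 47), (9, 59), (11, 47), (12, 44), (13, 29)])
v14: WRITE b=42  (b history now [(2, 7), (3, 15), (8, 3), (10, 23), (14, 42)])
v15: WRITE a=15  (a history now [(1, 1), (4, 71), (5, 50), (6, 55), (7, 47), (9, 59), (11, 47), (12, 44), (13, 29), (15, 15)])
v16: WRITE a=30  (a history now [(1, 1), (4, 71), (5, 50), (6, 55), (7, 47), (9, 59), (11, 47), (12, 44), (13, 29), (15, 15), (16, 30)])
v17: WRITE b=34  (b history now [(2, 7), (3, 15), (8, 3), (10, 23), (14, 42), (17, 34)])
v18: WRITE b=2  (b history now [(2, 7), (3, 15), (8, 3), (10, 23), (14, 42), (17, 34), (18, 2)])
v19: WRITE b=32  (b history now [(2, 7), (3, 15), (8, 3), (10, 23), (14, 42), (17, 34), (18, 2), (19, 32)])
v20: WRITE a=67  (a history now [(1, 1), (4, 71), (5, 50), (6, 55), (7, 47), (9, 59), (11, 47), (12, 44), (13, 29), (15, 15), (16, 30), (20, 67)])
READ a @v13: history=[(1, 1), (4, 71), (5, 50), (6, 55), (7, 47), (9, 59), (11, 47), (12, 44), (13, 29), (15, 15), (16, 30), (20, 67)] -> pick v13 -> 29
v21: WRITE a=50  (a history now [(1, 1), (4, 71), (5, 50), (6, 55), (7, 47), (9, 59), (11, 47), (12, 44), (13, 29), (15, 15), (16, 30), (20, 67), (21, 50)])
v22: WRITE a=3  (a history now [(1, 1), (4, 71), (5, 50), (6, 55), (7, 47), (9, 59), (11, 47), (12, 44), (13, 29), (15, 15), (16, 30), (20, 67), (21, 50), (22, 3)])
v23: WRITE b=72  (b history now [(2, 7), (3, 15), (8, 3), (10, 23), (14, 42), (17, 34), (18, 2), (19, 32), (23, 72)])
READ b @v7: history=[(2, 7), (3, 15), (8, 3), (10, 23), (14, 42), (17, 34), (18, 2), (19, 32), (23, 72)] -> pick v3 -> 15
Read results in order: ['7', '15', '1', '1', '1', '47', '29', '15']
NONE count = 0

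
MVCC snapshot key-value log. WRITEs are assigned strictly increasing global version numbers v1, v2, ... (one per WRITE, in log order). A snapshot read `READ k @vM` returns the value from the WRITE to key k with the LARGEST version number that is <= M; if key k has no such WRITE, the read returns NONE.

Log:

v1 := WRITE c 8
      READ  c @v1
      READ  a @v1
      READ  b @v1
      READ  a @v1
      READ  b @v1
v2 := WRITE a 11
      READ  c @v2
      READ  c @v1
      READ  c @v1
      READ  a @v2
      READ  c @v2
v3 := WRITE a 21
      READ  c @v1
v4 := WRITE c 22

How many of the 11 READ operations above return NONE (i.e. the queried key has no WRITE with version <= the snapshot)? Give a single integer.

v1: WRITE c=8  (c history now [(1, 8)])
READ c @v1: history=[(1, 8)] -> pick v1 -> 8
READ a @v1: history=[] -> no version <= 1 -> NONE
READ b @v1: history=[] -> no version <= 1 -> NONE
READ a @v1: history=[] -> no version <= 1 -> NONE
READ b @v1: history=[] -> no version <= 1 -> NONE
v2: WRITE a=11  (a history now [(2, 11)])
READ c @v2: history=[(1, 8)] -> pick v1 -> 8
READ c @v1: history=[(1, 8)] -> pick v1 -> 8
READ c @v1: history=[(1, 8)] -> pick v1 -> 8
READ a @v2: history=[(2, 11)] -> pick v2 -> 11
READ c @v2: history=[(1, 8)] -> pick v1 -> 8
v3: WRITE a=21  (a history now [(2, 11), (3, 21)])
READ c @v1: history=[(1, 8)] -> pick v1 -> 8
v4: WRITE c=22  (c history now [(1, 8), (4, 22)])
Read results in order: ['8', 'NONE', 'NONE', 'NONE', 'NONE', '8', '8', '8', '11', '8', '8']
NONE count = 4

Answer: 4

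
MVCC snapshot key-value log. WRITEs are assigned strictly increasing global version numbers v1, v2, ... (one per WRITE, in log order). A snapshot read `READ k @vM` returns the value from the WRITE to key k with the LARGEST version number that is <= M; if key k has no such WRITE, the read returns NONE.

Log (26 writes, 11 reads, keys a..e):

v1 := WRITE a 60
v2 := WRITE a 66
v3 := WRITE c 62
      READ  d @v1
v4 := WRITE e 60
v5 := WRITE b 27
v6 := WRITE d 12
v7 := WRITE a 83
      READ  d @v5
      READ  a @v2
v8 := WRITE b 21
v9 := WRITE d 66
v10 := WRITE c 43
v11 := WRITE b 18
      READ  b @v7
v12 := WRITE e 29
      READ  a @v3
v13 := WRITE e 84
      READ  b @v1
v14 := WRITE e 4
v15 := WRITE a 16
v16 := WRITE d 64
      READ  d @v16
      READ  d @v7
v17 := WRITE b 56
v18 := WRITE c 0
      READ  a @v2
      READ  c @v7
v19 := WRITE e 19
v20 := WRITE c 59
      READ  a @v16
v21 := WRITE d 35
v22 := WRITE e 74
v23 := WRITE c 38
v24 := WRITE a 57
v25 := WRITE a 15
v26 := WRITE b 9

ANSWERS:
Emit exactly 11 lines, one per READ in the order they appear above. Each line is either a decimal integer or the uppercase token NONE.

Answer: NONE
NONE
66
27
66
NONE
64
12
66
62
16

Derivation:
v1: WRITE a=60  (a history now [(1, 60)])
v2: WRITE a=66  (a history now [(1, 60), (2, 66)])
v3: WRITE c=62  (c history now [(3, 62)])
READ d @v1: history=[] -> no version <= 1 -> NONE
v4: WRITE e=60  (e history now [(4, 60)])
v5: WRITE b=27  (b history now [(5, 27)])
v6: WRITE d=12  (d history now [(6, 12)])
v7: WRITE a=83  (a history now [(1, 60), (2, 66), (7, 83)])
READ d @v5: history=[(6, 12)] -> no version <= 5 -> NONE
READ a @v2: history=[(1, 60), (2, 66), (7, 83)] -> pick v2 -> 66
v8: WRITE b=21  (b history now [(5, 27), (8, 21)])
v9: WRITE d=66  (d history now [(6, 12), (9, 66)])
v10: WRITE c=43  (c history now [(3, 62), (10, 43)])
v11: WRITE b=18  (b history now [(5, 27), (8, 21), (11, 18)])
READ b @v7: history=[(5, 27), (8, 21), (11, 18)] -> pick v5 -> 27
v12: WRITE e=29  (e history now [(4, 60), (12, 29)])
READ a @v3: history=[(1, 60), (2, 66), (7, 83)] -> pick v2 -> 66
v13: WRITE e=84  (e history now [(4, 60), (12, 29), (13, 84)])
READ b @v1: history=[(5, 27), (8, 21), (11, 18)] -> no version <= 1 -> NONE
v14: WRITE e=4  (e history now [(4, 60), (12, 29), (13, 84), (14, 4)])
v15: WRITE a=16  (a history now [(1, 60), (2, 66), (7, 83), (15, 16)])
v16: WRITE d=64  (d history now [(6, 12), (9, 66), (16, 64)])
READ d @v16: history=[(6, 12), (9, 66), (16, 64)] -> pick v16 -> 64
READ d @v7: history=[(6, 12), (9, 66), (16, 64)] -> pick v6 -> 12
v17: WRITE b=56  (b history now [(5, 27), (8, 21), (11, 18), (17, 56)])
v18: WRITE c=0  (c history now [(3, 62), (10, 43), (18, 0)])
READ a @v2: history=[(1, 60), (2, 66), (7, 83), (15, 16)] -> pick v2 -> 66
READ c @v7: history=[(3, 62), (10, 43), (18, 0)] -> pick v3 -> 62
v19: WRITE e=19  (e history now [(4, 60), (12, 29), (13, 84), (14, 4), (19, 19)])
v20: WRITE c=59  (c history now [(3, 62), (10, 43), (18, 0), (20, 59)])
READ a @v16: history=[(1, 60), (2, 66), (7, 83), (15, 16)] -> pick v15 -> 16
v21: WRITE d=35  (d history now [(6, 12), (9, 66), (16, 64), (21, 35)])
v22: WRITE e=74  (e history now [(4, 60), (12, 29), (13, 84), (14, 4), (19, 19), (22, 74)])
v23: WRITE c=38  (c history now [(3, 62), (10, 43), (18, 0), (20, 59), (23, 38)])
v24: WRITE a=57  (a history now [(1, 60), (2, 66), (7, 83), (15, 16), (24, 57)])
v25: WRITE a=15  (a history now [(1, 60), (2, 66), (7, 83), (15, 16), (24, 57), (25, 15)])
v26: WRITE b=9  (b history now [(5, 27), (8, 21), (11, 18), (17, 56), (26, 9)])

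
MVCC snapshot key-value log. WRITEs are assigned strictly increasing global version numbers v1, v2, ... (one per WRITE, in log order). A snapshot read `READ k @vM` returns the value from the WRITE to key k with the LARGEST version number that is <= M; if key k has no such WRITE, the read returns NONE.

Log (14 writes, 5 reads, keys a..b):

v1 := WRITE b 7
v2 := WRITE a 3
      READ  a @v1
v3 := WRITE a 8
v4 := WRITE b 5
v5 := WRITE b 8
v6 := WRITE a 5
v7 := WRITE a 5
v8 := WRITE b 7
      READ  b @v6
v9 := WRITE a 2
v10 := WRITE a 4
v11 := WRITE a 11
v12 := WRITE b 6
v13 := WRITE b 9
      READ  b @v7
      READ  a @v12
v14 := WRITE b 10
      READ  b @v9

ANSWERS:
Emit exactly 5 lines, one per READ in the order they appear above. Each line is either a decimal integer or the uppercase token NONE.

v1: WRITE b=7  (b history now [(1, 7)])
v2: WRITE a=3  (a history now [(2, 3)])
READ a @v1: history=[(2, 3)] -> no version <= 1 -> NONE
v3: WRITE a=8  (a history now [(2, 3), (3, 8)])
v4: WRITE b=5  (b history now [(1, 7), (4, 5)])
v5: WRITE b=8  (b history now [(1, 7), (4, 5), (5, 8)])
v6: WRITE a=5  (a history now [(2, 3), (3, 8), (6, 5)])
v7: WRITE a=5  (a history now [(2, 3), (3, 8), (6, 5), (7, 5)])
v8: WRITE b=7  (b history now [(1, 7), (4, 5), (5, 8), (8, 7)])
READ b @v6: history=[(1, 7), (4, 5), (5, 8), (8, 7)] -> pick v5 -> 8
v9: WRITE a=2  (a history now [(2, 3), (3, 8), (6, 5), (7, 5), (9, 2)])
v10: WRITE a=4  (a history now [(2, 3), (3, 8), (6, 5), (7, 5), (9, 2), (10, 4)])
v11: WRITE a=11  (a history now [(2, 3), (3, 8), (6, 5), (7, 5), (9, 2), (10, 4), (11, 11)])
v12: WRITE b=6  (b history now [(1, 7), (4, 5), (5, 8), (8, 7), (12, 6)])
v13: WRITE b=9  (b history now [(1, 7), (4, 5), (5, 8), (8, 7), (12, 6), (13, 9)])
READ b @v7: history=[(1, 7), (4, 5), (5, 8), (8, 7), (12, 6), (13, 9)] -> pick v5 -> 8
READ a @v12: history=[(2, 3), (3, 8), (6, 5), (7, 5), (9, 2), (10, 4), (11, 11)] -> pick v11 -> 11
v14: WRITE b=10  (b history now [(1, 7), (4, 5), (5, 8), (8, 7), (12, 6), (13, 9), (14, 10)])
READ b @v9: history=[(1, 7), (4, 5), (5, 8), (8, 7), (12, 6), (13, 9), (14, 10)] -> pick v8 -> 7

Answer: NONE
8
8
11
7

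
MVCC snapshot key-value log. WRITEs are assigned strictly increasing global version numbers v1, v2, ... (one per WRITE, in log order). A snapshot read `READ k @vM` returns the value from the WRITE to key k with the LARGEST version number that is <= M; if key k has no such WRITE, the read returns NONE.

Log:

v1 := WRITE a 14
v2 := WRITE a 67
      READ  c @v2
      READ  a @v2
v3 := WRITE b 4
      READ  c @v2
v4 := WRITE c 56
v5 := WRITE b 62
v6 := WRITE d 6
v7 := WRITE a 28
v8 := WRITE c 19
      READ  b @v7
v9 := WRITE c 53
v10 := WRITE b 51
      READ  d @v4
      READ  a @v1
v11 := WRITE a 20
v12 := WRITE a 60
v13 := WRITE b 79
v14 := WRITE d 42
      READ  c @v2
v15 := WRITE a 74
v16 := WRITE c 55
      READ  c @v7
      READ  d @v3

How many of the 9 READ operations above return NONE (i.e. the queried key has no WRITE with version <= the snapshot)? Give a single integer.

v1: WRITE a=14  (a history now [(1, 14)])
v2: WRITE a=67  (a history now [(1, 14), (2, 67)])
READ c @v2: history=[] -> no version <= 2 -> NONE
READ a @v2: history=[(1, 14), (2, 67)] -> pick v2 -> 67
v3: WRITE b=4  (b history now [(3, 4)])
READ c @v2: history=[] -> no version <= 2 -> NONE
v4: WRITE c=56  (c history now [(4, 56)])
v5: WRITE b=62  (b history now [(3, 4), (5, 62)])
v6: WRITE d=6  (d history now [(6, 6)])
v7: WRITE a=28  (a history now [(1, 14), (2, 67), (7, 28)])
v8: WRITE c=19  (c history now [(4, 56), (8, 19)])
READ b @v7: history=[(3, 4), (5, 62)] -> pick v5 -> 62
v9: WRITE c=53  (c history now [(4, 56), (8, 19), (9, 53)])
v10: WRITE b=51  (b history now [(3, 4), (5, 62), (10, 51)])
READ d @v4: history=[(6, 6)] -> no version <= 4 -> NONE
READ a @v1: history=[(1, 14), (2, 67), (7, 28)] -> pick v1 -> 14
v11: WRITE a=20  (a history now [(1, 14), (2, 67), (7, 28), (11, 20)])
v12: WRITE a=60  (a history now [(1, 14), (2, 67), (7, 28), (11, 20), (12, 60)])
v13: WRITE b=79  (b history now [(3, 4), (5, 62), (10, 51), (13, 79)])
v14: WRITE d=42  (d history now [(6, 6), (14, 42)])
READ c @v2: history=[(4, 56), (8, 19), (9, 53)] -> no version <= 2 -> NONE
v15: WRITE a=74  (a history now [(1, 14), (2, 67), (7, 28), (11, 20), (12, 60), (15, 74)])
v16: WRITE c=55  (c history now [(4, 56), (8, 19), (9, 53), (16, 55)])
READ c @v7: history=[(4, 56), (8, 19), (9, 53), (16, 55)] -> pick v4 -> 56
READ d @v3: history=[(6, 6), (14, 42)] -> no version <= 3 -> NONE
Read results in order: ['NONE', '67', 'NONE', '62', 'NONE', '14', 'NONE', '56', 'NONE']
NONE count = 5

Answer: 5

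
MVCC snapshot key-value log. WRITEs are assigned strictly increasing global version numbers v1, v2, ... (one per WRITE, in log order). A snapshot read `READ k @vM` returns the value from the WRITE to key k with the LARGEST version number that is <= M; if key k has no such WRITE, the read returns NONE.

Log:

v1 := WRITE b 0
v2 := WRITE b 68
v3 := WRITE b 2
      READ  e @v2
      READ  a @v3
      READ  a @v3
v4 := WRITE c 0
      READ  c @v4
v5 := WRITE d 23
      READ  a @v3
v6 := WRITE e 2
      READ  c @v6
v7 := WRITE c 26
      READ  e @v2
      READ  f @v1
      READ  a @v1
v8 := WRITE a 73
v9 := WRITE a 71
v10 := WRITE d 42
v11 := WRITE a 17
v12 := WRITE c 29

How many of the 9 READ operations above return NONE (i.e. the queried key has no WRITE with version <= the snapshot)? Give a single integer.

v1: WRITE b=0  (b history now [(1, 0)])
v2: WRITE b=68  (b history now [(1, 0), (2, 68)])
v3: WRITE b=2  (b history now [(1, 0), (2, 68), (3, 2)])
READ e @v2: history=[] -> no version <= 2 -> NONE
READ a @v3: history=[] -> no version <= 3 -> NONE
READ a @v3: history=[] -> no version <= 3 -> NONE
v4: WRITE c=0  (c history now [(4, 0)])
READ c @v4: history=[(4, 0)] -> pick v4 -> 0
v5: WRITE d=23  (d history now [(5, 23)])
READ a @v3: history=[] -> no version <= 3 -> NONE
v6: WRITE e=2  (e history now [(6, 2)])
READ c @v6: history=[(4, 0)] -> pick v4 -> 0
v7: WRITE c=26  (c history now [(4, 0), (7, 26)])
READ e @v2: history=[(6, 2)] -> no version <= 2 -> NONE
READ f @v1: history=[] -> no version <= 1 -> NONE
READ a @v1: history=[] -> no version <= 1 -> NONE
v8: WRITE a=73  (a history now [(8, 73)])
v9: WRITE a=71  (a history now [(8, 73), (9, 71)])
v10: WRITE d=42  (d history now [(5, 23), (10, 42)])
v11: WRITE a=17  (a history now [(8, 73), (9, 71), (11, 17)])
v12: WRITE c=29  (c history now [(4, 0), (7, 26), (12, 29)])
Read results in order: ['NONE', 'NONE', 'NONE', '0', 'NONE', '0', 'NONE', 'NONE', 'NONE']
NONE count = 7

Answer: 7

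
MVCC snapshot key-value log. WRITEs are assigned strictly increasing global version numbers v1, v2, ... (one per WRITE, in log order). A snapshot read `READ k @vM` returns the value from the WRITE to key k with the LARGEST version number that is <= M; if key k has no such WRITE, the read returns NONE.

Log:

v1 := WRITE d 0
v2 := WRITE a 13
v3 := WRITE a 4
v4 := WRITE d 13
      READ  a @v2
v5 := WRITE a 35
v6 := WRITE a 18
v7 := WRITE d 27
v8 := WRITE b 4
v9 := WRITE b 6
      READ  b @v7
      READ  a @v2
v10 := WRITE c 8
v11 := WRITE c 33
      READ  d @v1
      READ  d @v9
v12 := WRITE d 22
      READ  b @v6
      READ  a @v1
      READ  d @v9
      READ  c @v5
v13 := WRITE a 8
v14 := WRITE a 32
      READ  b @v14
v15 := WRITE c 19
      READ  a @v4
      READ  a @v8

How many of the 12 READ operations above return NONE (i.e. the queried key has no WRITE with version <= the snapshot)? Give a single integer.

Answer: 4

Derivation:
v1: WRITE d=0  (d history now [(1, 0)])
v2: WRITE a=13  (a history now [(2, 13)])
v3: WRITE a=4  (a history now [(2, 13), (3, 4)])
v4: WRITE d=13  (d history now [(1, 0), (4, 13)])
READ a @v2: history=[(2, 13), (3, 4)] -> pick v2 -> 13
v5: WRITE a=35  (a history now [(2, 13), (3, 4), (5, 35)])
v6: WRITE a=18  (a history now [(2, 13), (3, 4), (5, 35), (6, 18)])
v7: WRITE d=27  (d history now [(1, 0), (4, 13), (7, 27)])
v8: WRITE b=4  (b history now [(8, 4)])
v9: WRITE b=6  (b history now [(8, 4), (9, 6)])
READ b @v7: history=[(8, 4), (9, 6)] -> no version <= 7 -> NONE
READ a @v2: history=[(2, 13), (3, 4), (5, 35), (6, 18)] -> pick v2 -> 13
v10: WRITE c=8  (c history now [(10, 8)])
v11: WRITE c=33  (c history now [(10, 8), (11, 33)])
READ d @v1: history=[(1, 0), (4, 13), (7, 27)] -> pick v1 -> 0
READ d @v9: history=[(1, 0), (4, 13), (7, 27)] -> pick v7 -> 27
v12: WRITE d=22  (d history now [(1, 0), (4, 13), (7, 27), (12, 22)])
READ b @v6: history=[(8, 4), (9, 6)] -> no version <= 6 -> NONE
READ a @v1: history=[(2, 13), (3, 4), (5, 35), (6, 18)] -> no version <= 1 -> NONE
READ d @v9: history=[(1, 0), (4, 13), (7, 27), (12, 22)] -> pick v7 -> 27
READ c @v5: history=[(10, 8), (11, 33)] -> no version <= 5 -> NONE
v13: WRITE a=8  (a history now [(2, 13), (3, 4), (5, 35), (6, 18), (13, 8)])
v14: WRITE a=32  (a history now [(2, 13), (3, 4), (5, 35), (6, 18), (13, 8), (14, 32)])
READ b @v14: history=[(8, 4), (9, 6)] -> pick v9 -> 6
v15: WRITE c=19  (c history now [(10, 8), (11, 33), (15, 19)])
READ a @v4: history=[(2, 13), (3, 4), (5, 35), (6, 18), (13, 8), (14, 32)] -> pick v3 -> 4
READ a @v8: history=[(2, 13), (3, 4), (5, 35), (6, 18), (13, 8), (14, 32)] -> pick v6 -> 18
Read results in order: ['13', 'NONE', '13', '0', '27', 'NONE', 'NONE', '27', 'NONE', '6', '4', '18']
NONE count = 4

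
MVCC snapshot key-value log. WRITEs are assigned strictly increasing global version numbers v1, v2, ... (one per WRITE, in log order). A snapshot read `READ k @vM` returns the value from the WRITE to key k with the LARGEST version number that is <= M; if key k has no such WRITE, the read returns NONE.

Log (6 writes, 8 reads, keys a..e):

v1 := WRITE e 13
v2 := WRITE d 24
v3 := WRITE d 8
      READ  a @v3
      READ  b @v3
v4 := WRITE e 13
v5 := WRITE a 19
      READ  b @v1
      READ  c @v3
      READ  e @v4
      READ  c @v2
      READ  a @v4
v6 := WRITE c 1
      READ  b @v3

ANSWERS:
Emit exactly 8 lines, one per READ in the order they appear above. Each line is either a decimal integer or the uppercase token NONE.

v1: WRITE e=13  (e history now [(1, 13)])
v2: WRITE d=24  (d history now [(2, 24)])
v3: WRITE d=8  (d history now [(2, 24), (3, 8)])
READ a @v3: history=[] -> no version <= 3 -> NONE
READ b @v3: history=[] -> no version <= 3 -> NONE
v4: WRITE e=13  (e history now [(1, 13), (4, 13)])
v5: WRITE a=19  (a history now [(5, 19)])
READ b @v1: history=[] -> no version <= 1 -> NONE
READ c @v3: history=[] -> no version <= 3 -> NONE
READ e @v4: history=[(1, 13), (4, 13)] -> pick v4 -> 13
READ c @v2: history=[] -> no version <= 2 -> NONE
READ a @v4: history=[(5, 19)] -> no version <= 4 -> NONE
v6: WRITE c=1  (c history now [(6, 1)])
READ b @v3: history=[] -> no version <= 3 -> NONE

Answer: NONE
NONE
NONE
NONE
13
NONE
NONE
NONE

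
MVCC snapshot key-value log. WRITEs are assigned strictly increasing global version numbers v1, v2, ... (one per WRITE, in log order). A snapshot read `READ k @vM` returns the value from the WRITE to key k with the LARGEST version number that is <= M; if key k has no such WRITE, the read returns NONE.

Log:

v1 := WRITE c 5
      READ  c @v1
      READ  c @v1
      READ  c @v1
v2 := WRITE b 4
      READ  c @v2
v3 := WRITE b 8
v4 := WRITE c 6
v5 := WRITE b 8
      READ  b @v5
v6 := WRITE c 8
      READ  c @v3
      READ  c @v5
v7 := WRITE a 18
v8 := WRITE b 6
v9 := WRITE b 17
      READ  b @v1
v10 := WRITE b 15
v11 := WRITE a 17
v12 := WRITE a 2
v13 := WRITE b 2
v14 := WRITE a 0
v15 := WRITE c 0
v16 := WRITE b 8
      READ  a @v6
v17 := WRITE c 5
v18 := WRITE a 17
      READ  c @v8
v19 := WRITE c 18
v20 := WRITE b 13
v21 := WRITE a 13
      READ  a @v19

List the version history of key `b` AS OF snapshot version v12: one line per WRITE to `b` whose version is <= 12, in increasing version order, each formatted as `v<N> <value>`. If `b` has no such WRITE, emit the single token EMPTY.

Answer: v2 4
v3 8
v5 8
v8 6
v9 17
v10 15

Derivation:
Scan writes for key=b with version <= 12:
  v1 WRITE c 5 -> skip
  v2 WRITE b 4 -> keep
  v3 WRITE b 8 -> keep
  v4 WRITE c 6 -> skip
  v5 WRITE b 8 -> keep
  v6 WRITE c 8 -> skip
  v7 WRITE a 18 -> skip
  v8 WRITE b 6 -> keep
  v9 WRITE b 17 -> keep
  v10 WRITE b 15 -> keep
  v11 WRITE a 17 -> skip
  v12 WRITE a 2 -> skip
  v13 WRITE b 2 -> drop (> snap)
  v14 WRITE a 0 -> skip
  v15 WRITE c 0 -> skip
  v16 WRITE b 8 -> drop (> snap)
  v17 WRITE c 5 -> skip
  v18 WRITE a 17 -> skip
  v19 WRITE c 18 -> skip
  v20 WRITE b 13 -> drop (> snap)
  v21 WRITE a 13 -> skip
Collected: [(2, 4), (3, 8), (5, 8), (8, 6), (9, 17), (10, 15)]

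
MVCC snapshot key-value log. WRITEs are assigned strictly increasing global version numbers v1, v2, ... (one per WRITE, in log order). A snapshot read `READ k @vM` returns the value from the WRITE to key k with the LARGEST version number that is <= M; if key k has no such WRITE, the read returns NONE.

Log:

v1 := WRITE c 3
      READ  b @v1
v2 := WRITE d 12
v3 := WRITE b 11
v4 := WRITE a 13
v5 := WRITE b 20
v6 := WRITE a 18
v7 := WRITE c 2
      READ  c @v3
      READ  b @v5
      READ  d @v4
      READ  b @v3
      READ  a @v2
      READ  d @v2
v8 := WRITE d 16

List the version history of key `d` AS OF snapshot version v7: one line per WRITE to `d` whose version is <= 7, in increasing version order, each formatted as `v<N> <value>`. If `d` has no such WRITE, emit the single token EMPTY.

Answer: v2 12

Derivation:
Scan writes for key=d with version <= 7:
  v1 WRITE c 3 -> skip
  v2 WRITE d 12 -> keep
  v3 WRITE b 11 -> skip
  v4 WRITE a 13 -> skip
  v5 WRITE b 20 -> skip
  v6 WRITE a 18 -> skip
  v7 WRITE c 2 -> skip
  v8 WRITE d 16 -> drop (> snap)
Collected: [(2, 12)]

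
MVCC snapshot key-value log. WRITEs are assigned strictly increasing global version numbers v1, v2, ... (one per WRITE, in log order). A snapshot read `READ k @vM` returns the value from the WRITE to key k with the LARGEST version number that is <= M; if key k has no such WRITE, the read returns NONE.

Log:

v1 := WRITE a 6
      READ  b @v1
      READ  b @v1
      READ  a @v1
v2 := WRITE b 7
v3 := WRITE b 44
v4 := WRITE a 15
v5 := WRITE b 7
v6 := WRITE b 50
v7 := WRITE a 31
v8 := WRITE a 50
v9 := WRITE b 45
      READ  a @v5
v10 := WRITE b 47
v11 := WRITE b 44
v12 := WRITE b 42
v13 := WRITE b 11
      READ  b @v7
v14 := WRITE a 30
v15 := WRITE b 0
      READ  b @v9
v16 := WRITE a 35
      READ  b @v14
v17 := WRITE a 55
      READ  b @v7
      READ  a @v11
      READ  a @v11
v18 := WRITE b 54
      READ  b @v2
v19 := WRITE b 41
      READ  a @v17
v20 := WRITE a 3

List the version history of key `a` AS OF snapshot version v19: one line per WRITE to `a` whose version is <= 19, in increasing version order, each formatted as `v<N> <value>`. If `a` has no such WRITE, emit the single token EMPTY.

Scan writes for key=a with version <= 19:
  v1 WRITE a 6 -> keep
  v2 WRITE b 7 -> skip
  v3 WRITE b 44 -> skip
  v4 WRITE a 15 -> keep
  v5 WRITE b 7 -> skip
  v6 WRITE b 50 -> skip
  v7 WRITE a 31 -> keep
  v8 WRITE a 50 -> keep
  v9 WRITE b 45 -> skip
  v10 WRITE b 47 -> skip
  v11 WRITE b 44 -> skip
  v12 WRITE b 42 -> skip
  v13 WRITE b 11 -> skip
  v14 WRITE a 30 -> keep
  v15 WRITE b 0 -> skip
  v16 WRITE a 35 -> keep
  v17 WRITE a 55 -> keep
  v18 WRITE b 54 -> skip
  v19 WRITE b 41 -> skip
  v20 WRITE a 3 -> drop (> snap)
Collected: [(1, 6), (4, 15), (7, 31), (8, 50), (14, 30), (16, 35), (17, 55)]

Answer: v1 6
v4 15
v7 31
v8 50
v14 30
v16 35
v17 55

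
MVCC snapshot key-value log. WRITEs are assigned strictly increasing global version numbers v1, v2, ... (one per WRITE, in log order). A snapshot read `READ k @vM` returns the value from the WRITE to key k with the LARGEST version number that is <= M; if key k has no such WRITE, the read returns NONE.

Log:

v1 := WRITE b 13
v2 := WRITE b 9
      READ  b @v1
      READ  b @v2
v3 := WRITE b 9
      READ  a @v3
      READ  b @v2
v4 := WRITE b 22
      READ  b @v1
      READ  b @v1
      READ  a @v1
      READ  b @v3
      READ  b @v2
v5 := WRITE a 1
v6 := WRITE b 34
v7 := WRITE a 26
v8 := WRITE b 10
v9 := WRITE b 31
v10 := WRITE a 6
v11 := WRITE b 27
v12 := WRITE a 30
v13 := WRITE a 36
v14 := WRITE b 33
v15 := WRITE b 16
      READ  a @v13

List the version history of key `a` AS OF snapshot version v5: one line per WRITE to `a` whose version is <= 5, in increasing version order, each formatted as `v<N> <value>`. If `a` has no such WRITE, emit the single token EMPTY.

Scan writes for key=a with version <= 5:
  v1 WRITE b 13 -> skip
  v2 WRITE b 9 -> skip
  v3 WRITE b 9 -> skip
  v4 WRITE b 22 -> skip
  v5 WRITE a 1 -> keep
  v6 WRITE b 34 -> skip
  v7 WRITE a 26 -> drop (> snap)
  v8 WRITE b 10 -> skip
  v9 WRITE b 31 -> skip
  v10 WRITE a 6 -> drop (> snap)
  v11 WRITE b 27 -> skip
  v12 WRITE a 30 -> drop (> snap)
  v13 WRITE a 36 -> drop (> snap)
  v14 WRITE b 33 -> skip
  v15 WRITE b 16 -> skip
Collected: [(5, 1)]

Answer: v5 1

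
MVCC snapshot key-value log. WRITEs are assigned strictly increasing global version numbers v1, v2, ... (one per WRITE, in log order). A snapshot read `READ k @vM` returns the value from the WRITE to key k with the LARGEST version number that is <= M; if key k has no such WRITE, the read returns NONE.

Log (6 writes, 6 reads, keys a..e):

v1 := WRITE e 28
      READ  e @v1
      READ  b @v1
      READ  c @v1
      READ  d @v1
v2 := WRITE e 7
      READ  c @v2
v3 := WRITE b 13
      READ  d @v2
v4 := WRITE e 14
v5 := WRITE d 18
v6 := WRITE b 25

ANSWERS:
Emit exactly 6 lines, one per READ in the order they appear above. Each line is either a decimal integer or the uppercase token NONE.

v1: WRITE e=28  (e history now [(1, 28)])
READ e @v1: history=[(1, 28)] -> pick v1 -> 28
READ b @v1: history=[] -> no version <= 1 -> NONE
READ c @v1: history=[] -> no version <= 1 -> NONE
READ d @v1: history=[] -> no version <= 1 -> NONE
v2: WRITE e=7  (e history now [(1, 28), (2, 7)])
READ c @v2: history=[] -> no version <= 2 -> NONE
v3: WRITE b=13  (b history now [(3, 13)])
READ d @v2: history=[] -> no version <= 2 -> NONE
v4: WRITE e=14  (e history now [(1, 28), (2, 7), (4, 14)])
v5: WRITE d=18  (d history now [(5, 18)])
v6: WRITE b=25  (b history now [(3, 13), (6, 25)])

Answer: 28
NONE
NONE
NONE
NONE
NONE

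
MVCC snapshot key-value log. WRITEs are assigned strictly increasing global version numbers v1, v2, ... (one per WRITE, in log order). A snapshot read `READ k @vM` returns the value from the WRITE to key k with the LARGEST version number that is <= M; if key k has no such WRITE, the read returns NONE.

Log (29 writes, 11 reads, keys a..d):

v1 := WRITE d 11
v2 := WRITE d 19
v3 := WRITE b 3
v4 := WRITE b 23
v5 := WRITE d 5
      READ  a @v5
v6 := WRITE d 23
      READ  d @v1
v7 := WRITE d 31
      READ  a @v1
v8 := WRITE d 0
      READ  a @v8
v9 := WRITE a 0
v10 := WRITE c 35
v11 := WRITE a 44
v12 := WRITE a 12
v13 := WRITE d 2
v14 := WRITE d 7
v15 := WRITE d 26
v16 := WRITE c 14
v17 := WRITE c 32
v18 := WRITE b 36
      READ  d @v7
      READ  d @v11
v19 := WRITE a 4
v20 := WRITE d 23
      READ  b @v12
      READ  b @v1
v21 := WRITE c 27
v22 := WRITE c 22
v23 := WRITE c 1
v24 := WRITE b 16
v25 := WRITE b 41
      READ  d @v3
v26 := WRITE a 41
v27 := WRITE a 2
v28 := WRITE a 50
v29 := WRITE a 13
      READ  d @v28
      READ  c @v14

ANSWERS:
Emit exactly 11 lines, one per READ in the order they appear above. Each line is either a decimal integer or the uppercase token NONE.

v1: WRITE d=11  (d history now [(1, 11)])
v2: WRITE d=19  (d history now [(1, 11), (2, 19)])
v3: WRITE b=3  (b history now [(3, 3)])
v4: WRITE b=23  (b history now [(3, 3), (4, 23)])
v5: WRITE d=5  (d history now [(1, 11), (2, 19), (5, 5)])
READ a @v5: history=[] -> no version <= 5 -> NONE
v6: WRITE d=23  (d history now [(1, 11), (2, 19), (5, 5), (6, 23)])
READ d @v1: history=[(1, 11), (2, 19), (5, 5), (6, 23)] -> pick v1 -> 11
v7: WRITE d=31  (d history now [(1, 11), (2, 19), (5, 5), (6, 23), (7, 31)])
READ a @v1: history=[] -> no version <= 1 -> NONE
v8: WRITE d=0  (d history now [(1, 11), (2, 19), (5, 5), (6, 23), (7, 31), (8, 0)])
READ a @v8: history=[] -> no version <= 8 -> NONE
v9: WRITE a=0  (a history now [(9, 0)])
v10: WRITE c=35  (c history now [(10, 35)])
v11: WRITE a=44  (a history now [(9, 0), (11, 44)])
v12: WRITE a=12  (a history now [(9, 0), (11, 44), (12, 12)])
v13: WRITE d=2  (d history now [(1, 11), (2, 19), (5, 5), (6, 23), (7, 31), (8, 0), (13, 2)])
v14: WRITE d=7  (d history now [(1, 11), (2, 19), (5, 5), (6, 23), (7, 31), (8, 0), (13, 2), (14, 7)])
v15: WRITE d=26  (d history now [(1, 11), (2, 19), (5, 5), (6, 23), (7, 31), (8, 0), (13, 2), (14, 7), (15, 26)])
v16: WRITE c=14  (c history now [(10, 35), (16, 14)])
v17: WRITE c=32  (c history now [(10, 35), (16, 14), (17, 32)])
v18: WRITE b=36  (b history now [(3, 3), (4, 23), (18, 36)])
READ d @v7: history=[(1, 11), (2, 19), (5, 5), (6, 23), (7, 31), (8, 0), (13, 2), (14, 7), (15, 26)] -> pick v7 -> 31
READ d @v11: history=[(1, 11), (2, 19), (5, 5), (6, 23), (7, 31), (8, 0), (13, 2), (14, 7), (15, 26)] -> pick v8 -> 0
v19: WRITE a=4  (a history now [(9, 0), (11, 44), (12, 12), (19, 4)])
v20: WRITE d=23  (d history now [(1, 11), (2, 19), (5, 5), (6, 23), (7, 31), (8, 0), (13, 2), (14, 7), (15, 26), (20, 23)])
READ b @v12: history=[(3, 3), (4, 23), (18, 36)] -> pick v4 -> 23
READ b @v1: history=[(3, 3), (4, 23), (18, 36)] -> no version <= 1 -> NONE
v21: WRITE c=27  (c history now [(10, 35), (16, 14), (17, 32), (21, 27)])
v22: WRITE c=22  (c history now [(10, 35), (16, 14), (17, 32), (21, 27), (22, 22)])
v23: WRITE c=1  (c history now [(10, 35), (16, 14), (17, 32), (21, 27), (22, 22), (23, 1)])
v24: WRITE b=16  (b history now [(3, 3), (4, 23), (18, 36), (24, 16)])
v25: WRITE b=41  (b history now [(3, 3), (4, 23), (18, 36), (24, 16), (25, 41)])
READ d @v3: history=[(1, 11), (2, 19), (5, 5), (6, 23), (7, 31), (8, 0), (13, 2), (14, 7), (15, 26), (20, 23)] -> pick v2 -> 19
v26: WRITE a=41  (a history now [(9, 0), (11, 44), (12, 12), (19, 4), (26, 41)])
v27: WRITE a=2  (a history now [(9, 0), (11, 44), (12, 12), (19, 4), (26, 41), (27, 2)])
v28: WRITE a=50  (a history now [(9, 0), (11, 44), (12, 12), (19, 4), (26, 41), (27, 2), (28, 50)])
v29: WRITE a=13  (a history now [(9, 0), (11, 44), (12, 12), (19, 4), (26, 41), (27, 2), (28, 50), (29, 13)])
READ d @v28: history=[(1, 11), (2, 19), (5, 5), (6, 23), (7, 31), (8, 0), (13, 2), (14, 7), (15, 26), (20, 23)] -> pick v20 -> 23
READ c @v14: history=[(10, 35), (16, 14), (17, 32), (21, 27), (22, 22), (23, 1)] -> pick v10 -> 35

Answer: NONE
11
NONE
NONE
31
0
23
NONE
19
23
35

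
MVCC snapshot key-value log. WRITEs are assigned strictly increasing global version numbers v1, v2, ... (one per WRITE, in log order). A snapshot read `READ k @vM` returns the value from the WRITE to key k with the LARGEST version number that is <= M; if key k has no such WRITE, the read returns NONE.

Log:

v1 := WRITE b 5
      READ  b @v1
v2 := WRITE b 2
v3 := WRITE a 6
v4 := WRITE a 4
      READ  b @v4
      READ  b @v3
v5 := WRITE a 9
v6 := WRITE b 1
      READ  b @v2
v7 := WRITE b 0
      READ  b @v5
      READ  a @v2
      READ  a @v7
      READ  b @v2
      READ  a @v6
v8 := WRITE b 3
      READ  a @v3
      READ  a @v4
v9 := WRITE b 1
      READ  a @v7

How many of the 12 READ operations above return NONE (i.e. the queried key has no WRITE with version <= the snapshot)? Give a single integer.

Answer: 1

Derivation:
v1: WRITE b=5  (b history now [(1, 5)])
READ b @v1: history=[(1, 5)] -> pick v1 -> 5
v2: WRITE b=2  (b history now [(1, 5), (2, 2)])
v3: WRITE a=6  (a history now [(3, 6)])
v4: WRITE a=4  (a history now [(3, 6), (4, 4)])
READ b @v4: history=[(1, 5), (2, 2)] -> pick v2 -> 2
READ b @v3: history=[(1, 5), (2, 2)] -> pick v2 -> 2
v5: WRITE a=9  (a history now [(3, 6), (4, 4), (5, 9)])
v6: WRITE b=1  (b history now [(1, 5), (2, 2), (6, 1)])
READ b @v2: history=[(1, 5), (2, 2), (6, 1)] -> pick v2 -> 2
v7: WRITE b=0  (b history now [(1, 5), (2, 2), (6, 1), (7, 0)])
READ b @v5: history=[(1, 5), (2, 2), (6, 1), (7, 0)] -> pick v2 -> 2
READ a @v2: history=[(3, 6), (4, 4), (5, 9)] -> no version <= 2 -> NONE
READ a @v7: history=[(3, 6), (4, 4), (5, 9)] -> pick v5 -> 9
READ b @v2: history=[(1, 5), (2, 2), (6, 1), (7, 0)] -> pick v2 -> 2
READ a @v6: history=[(3, 6), (4, 4), (5, 9)] -> pick v5 -> 9
v8: WRITE b=3  (b history now [(1, 5), (2, 2), (6, 1), (7, 0), (8, 3)])
READ a @v3: history=[(3, 6), (4, 4), (5, 9)] -> pick v3 -> 6
READ a @v4: history=[(3, 6), (4, 4), (5, 9)] -> pick v4 -> 4
v9: WRITE b=1  (b history now [(1, 5), (2, 2), (6, 1), (7, 0), (8, 3), (9, 1)])
READ a @v7: history=[(3, 6), (4, 4), (5, 9)] -> pick v5 -> 9
Read results in order: ['5', '2', '2', '2', '2', 'NONE', '9', '2', '9', '6', '4', '9']
NONE count = 1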